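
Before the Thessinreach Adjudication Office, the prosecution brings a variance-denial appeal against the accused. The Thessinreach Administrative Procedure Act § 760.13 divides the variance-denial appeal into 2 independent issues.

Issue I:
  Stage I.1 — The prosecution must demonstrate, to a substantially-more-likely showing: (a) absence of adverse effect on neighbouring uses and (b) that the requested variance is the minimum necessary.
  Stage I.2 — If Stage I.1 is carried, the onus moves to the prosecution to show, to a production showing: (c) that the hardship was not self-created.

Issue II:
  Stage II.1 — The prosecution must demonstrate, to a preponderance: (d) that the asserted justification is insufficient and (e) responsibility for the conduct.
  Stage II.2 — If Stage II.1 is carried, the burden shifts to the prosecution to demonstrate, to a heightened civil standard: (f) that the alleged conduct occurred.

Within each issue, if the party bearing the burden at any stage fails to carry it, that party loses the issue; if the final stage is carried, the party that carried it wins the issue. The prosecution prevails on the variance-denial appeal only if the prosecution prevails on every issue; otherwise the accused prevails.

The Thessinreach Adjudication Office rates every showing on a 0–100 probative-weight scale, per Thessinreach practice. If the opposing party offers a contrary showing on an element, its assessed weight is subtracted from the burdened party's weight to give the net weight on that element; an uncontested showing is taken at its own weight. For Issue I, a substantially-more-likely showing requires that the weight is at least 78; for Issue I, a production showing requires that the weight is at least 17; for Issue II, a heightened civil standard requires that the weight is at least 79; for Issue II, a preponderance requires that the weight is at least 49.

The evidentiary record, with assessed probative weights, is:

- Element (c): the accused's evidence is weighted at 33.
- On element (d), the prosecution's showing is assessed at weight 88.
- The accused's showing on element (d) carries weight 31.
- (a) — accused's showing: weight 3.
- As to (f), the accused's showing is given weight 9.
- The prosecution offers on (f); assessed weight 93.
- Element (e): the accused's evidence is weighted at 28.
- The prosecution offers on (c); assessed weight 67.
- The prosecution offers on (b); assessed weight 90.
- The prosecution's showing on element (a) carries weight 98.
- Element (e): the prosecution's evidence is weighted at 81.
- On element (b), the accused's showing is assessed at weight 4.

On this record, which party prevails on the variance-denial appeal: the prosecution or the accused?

prosecution

— Issue I —
Stage I.1 — burden on prosecution; standard: a substantially-more-likely showing (weight is at least 78).
    (a): 98 − 3 = 95 ≥ 78 [met]
    (b): 90 − 4 = 86 ≥ 78 [met]
  Stage I.1 is satisfied; the prosecution continues to bear the burden.
Stage I.2 — burden on prosecution; standard: a production showing (weight is at least 17).
    (c): 67 − 33 = 34 ≥ 17 [met]
  Stage I.2 carried; the final stage is satisfied.
Every stage carried; the prosecution prevails on this issue.
— Issue II —
At Stage II.1 the prosecution must meet a preponderance (weight is at least 49): on (d) the weight is 88 less the opposing 31 gives net 57, which does reach 49, so (d) meets the standard; on (e) the weight is 81 less the opposing 28 gives net 53, ≥ 49, so (e) meets the standard.
  Stage II.1 carried; the burden remains with the prosecution.
At Stage II.2 the prosecution must meet a heightened civil standard (weight is at least 79): on (f) the weight is 93 less the opposing 9 gives net 84, ≥ 79, so (f) meets the standard.
  Stage II.2 carried; the final stage is satisfied.
All stages carried — the prosecution prevails on this issue.
Per-issue: Issue I → prosecution; Issue II → prosecution. The prosecution must prevail on every issue; overall, the prosecution prevails.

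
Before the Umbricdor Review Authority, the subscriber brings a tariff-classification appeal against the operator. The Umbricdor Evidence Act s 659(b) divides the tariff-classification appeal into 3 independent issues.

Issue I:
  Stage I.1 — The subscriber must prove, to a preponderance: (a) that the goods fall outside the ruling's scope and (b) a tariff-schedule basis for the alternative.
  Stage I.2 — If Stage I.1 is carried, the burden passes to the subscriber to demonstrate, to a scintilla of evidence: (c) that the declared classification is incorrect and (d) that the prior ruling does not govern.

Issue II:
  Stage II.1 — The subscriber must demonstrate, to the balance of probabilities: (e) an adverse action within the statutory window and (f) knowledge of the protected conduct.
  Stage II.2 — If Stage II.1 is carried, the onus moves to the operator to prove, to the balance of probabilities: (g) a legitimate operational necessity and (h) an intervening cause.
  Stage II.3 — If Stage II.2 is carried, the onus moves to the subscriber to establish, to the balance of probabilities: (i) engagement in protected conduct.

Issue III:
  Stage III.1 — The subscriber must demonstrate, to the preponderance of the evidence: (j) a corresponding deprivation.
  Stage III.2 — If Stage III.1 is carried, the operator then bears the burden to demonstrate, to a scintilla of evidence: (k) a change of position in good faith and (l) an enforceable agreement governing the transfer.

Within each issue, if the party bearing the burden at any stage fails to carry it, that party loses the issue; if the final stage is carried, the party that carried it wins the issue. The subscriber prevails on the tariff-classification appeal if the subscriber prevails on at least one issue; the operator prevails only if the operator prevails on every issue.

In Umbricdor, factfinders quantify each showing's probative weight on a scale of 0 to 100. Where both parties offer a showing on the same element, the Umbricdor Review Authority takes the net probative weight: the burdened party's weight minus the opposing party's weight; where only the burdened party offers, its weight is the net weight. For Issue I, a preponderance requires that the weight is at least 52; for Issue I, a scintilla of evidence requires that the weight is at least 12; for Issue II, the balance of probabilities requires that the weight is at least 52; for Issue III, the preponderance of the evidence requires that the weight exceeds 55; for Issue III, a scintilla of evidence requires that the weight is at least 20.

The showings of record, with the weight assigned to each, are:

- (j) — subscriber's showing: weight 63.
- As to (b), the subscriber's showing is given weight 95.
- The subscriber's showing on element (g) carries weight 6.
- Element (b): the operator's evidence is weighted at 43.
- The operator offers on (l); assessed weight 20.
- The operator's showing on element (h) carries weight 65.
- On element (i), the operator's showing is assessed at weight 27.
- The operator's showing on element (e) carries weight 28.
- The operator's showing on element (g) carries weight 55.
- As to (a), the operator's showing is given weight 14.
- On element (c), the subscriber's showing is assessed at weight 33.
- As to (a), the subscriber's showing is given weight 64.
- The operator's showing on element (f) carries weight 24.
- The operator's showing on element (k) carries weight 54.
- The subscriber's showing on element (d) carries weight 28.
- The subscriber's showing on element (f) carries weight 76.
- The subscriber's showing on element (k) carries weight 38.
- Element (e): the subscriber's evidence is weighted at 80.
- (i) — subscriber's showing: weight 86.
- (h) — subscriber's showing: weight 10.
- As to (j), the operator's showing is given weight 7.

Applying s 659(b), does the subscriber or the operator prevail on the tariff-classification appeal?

subscriber

— Issue I —
Stage I.1 — burden on subscriber; standard: a preponderance (weight is at least 52).
    (a): 64 − 14 = 50 < 52 [not met]
    (b): 95 − 43 = 52 ≥ 52 [met]
  The subscriber does not carry Stage I.1.
So the operator prevails on this issue.
— Issue II —
Stage II.1 (subscriber, the balance of probabilities, weight is at least 52): (e) net 80−28=52 ≥ 52 — meets; (f) net 76−24=52 ≥ 52 — meets.
  Stage II.1 carried; the burden shifts to the operator.
Stage II.2 (operator, the balance of probabilities, weight is at least 52): (g) net 55−6=49 < 52 — fails; (h) net 65−10=55 ≥ 52 — meets.
  The operator does not carry Stage II.2.
So the subscriber prevails on this issue.
— Issue III —
At Stage III.1 the subscriber must meet the preponderance of the evidence (weight exceeds 55): on (j) the weight is 63 less the opposing 7 gives net 56, which does exceed 55, so (j) meets the standard.
  The subscriber carries Stage III.1; the operator now bears the burden.
At Stage III.2 the operator must meet a scintilla of evidence (weight is at least 20): on (k) the weight is 54 less the opposing 38 gives net 16, which does not reach 20, so (k) does not meet the standard; on (l) the weight is 20, ≥ 20, so (l) meets the standard.
  The operator does not carry Stage III.2.
So the subscriber prevails on this issue.
Per-issue: Issue I → operator; Issue II → subscriber; Issue III → subscriber. The subscriber must prevail on at least one issue; overall, the subscriber prevails.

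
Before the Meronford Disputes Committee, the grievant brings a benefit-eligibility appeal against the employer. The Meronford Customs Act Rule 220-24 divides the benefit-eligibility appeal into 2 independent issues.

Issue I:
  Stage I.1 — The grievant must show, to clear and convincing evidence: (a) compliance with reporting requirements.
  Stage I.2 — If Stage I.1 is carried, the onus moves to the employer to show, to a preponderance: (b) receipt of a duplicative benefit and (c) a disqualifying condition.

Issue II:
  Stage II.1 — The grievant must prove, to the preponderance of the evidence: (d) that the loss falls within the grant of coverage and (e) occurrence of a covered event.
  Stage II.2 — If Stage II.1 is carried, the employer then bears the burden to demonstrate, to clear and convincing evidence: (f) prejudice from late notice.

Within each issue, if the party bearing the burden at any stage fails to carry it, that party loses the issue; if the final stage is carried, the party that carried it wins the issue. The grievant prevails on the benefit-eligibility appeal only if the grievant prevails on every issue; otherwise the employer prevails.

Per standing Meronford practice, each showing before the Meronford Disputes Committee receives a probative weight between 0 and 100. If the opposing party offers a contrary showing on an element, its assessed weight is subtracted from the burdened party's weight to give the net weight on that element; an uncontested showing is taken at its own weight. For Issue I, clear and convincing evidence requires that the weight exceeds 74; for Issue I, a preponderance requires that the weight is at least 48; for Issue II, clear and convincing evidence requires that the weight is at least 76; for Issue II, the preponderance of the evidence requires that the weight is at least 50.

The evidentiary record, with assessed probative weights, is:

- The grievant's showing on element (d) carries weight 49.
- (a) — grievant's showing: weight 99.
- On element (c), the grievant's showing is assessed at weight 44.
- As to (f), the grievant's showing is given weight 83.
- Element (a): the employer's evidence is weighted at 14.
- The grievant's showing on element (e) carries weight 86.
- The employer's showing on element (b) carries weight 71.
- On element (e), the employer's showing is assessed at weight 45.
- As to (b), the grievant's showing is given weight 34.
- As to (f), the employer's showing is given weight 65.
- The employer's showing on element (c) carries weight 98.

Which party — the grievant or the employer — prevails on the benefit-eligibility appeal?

— Issue I —
At Stage I.1 the grievant must meet clear and convincing evidence (weight exceeds 74): on (a) the weight is 99 less the opposing 14 gives net 85, which does exceed 74, so (a) meets the standard.
  All elements met. The burden passes to the employer.
At Stage I.2 the employer must meet a preponderance (weight is at least 48): on (b) the weight is 71 less the opposing 34 gives net 37, which does not reach 48, so (b) does not meet the standard; on (c) the weight is 98 less the opposing 44 gives net 54, which does reach 48, so (c) meets the standard.
  Stage I.2 not carried; the employer fails its burden.
So the grievant prevails on this issue.
— Issue II —
Stage II.1 — burden on grievant; standard: the preponderance of the evidence (weight is at least 50).
    (d): 49 < 50 [not met]
    (e): 86 − 45 = 41 < 50 [not met]
  Stage II.1 not carried; the grievant fails its burden.
The employer prevails on this issue.
Per-issue: Issue I → grievant; Issue II → employer. The grievant must prevail on every issue; overall, the employer prevails.

employer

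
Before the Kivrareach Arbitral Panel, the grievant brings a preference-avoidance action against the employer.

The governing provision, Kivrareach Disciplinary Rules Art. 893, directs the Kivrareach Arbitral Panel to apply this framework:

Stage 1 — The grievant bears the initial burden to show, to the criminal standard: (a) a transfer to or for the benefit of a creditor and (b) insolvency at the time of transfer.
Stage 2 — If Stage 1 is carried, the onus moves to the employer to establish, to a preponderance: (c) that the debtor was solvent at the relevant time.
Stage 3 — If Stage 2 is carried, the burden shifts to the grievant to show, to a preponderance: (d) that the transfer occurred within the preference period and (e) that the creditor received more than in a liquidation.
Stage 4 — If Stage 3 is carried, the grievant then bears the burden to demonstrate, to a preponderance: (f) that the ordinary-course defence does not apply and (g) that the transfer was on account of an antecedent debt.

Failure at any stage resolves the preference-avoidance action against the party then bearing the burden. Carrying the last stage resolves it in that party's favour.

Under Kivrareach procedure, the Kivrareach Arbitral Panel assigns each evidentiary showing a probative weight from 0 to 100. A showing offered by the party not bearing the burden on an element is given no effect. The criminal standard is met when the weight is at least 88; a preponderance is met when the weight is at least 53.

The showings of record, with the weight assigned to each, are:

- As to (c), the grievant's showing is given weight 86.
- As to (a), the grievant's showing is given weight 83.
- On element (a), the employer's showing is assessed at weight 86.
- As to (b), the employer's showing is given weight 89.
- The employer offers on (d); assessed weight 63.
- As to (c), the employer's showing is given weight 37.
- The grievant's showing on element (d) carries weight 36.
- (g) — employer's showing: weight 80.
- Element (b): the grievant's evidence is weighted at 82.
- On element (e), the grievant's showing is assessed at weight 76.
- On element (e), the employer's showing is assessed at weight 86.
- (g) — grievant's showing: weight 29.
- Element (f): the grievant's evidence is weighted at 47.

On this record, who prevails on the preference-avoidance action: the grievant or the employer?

employer

At Stage 1 the grievant must meet the criminal standard (weight is at least 88): on (a) the weight is 83 (the employer's 86 is given no effect), which does not reach 88, so (a) does not meet the standard; on (b) the weight is 82 (the employer's 89 is given no effect), < 88, so (b) does not meet the standard.
  The grievant does not carry Stage 1.
The employer prevails.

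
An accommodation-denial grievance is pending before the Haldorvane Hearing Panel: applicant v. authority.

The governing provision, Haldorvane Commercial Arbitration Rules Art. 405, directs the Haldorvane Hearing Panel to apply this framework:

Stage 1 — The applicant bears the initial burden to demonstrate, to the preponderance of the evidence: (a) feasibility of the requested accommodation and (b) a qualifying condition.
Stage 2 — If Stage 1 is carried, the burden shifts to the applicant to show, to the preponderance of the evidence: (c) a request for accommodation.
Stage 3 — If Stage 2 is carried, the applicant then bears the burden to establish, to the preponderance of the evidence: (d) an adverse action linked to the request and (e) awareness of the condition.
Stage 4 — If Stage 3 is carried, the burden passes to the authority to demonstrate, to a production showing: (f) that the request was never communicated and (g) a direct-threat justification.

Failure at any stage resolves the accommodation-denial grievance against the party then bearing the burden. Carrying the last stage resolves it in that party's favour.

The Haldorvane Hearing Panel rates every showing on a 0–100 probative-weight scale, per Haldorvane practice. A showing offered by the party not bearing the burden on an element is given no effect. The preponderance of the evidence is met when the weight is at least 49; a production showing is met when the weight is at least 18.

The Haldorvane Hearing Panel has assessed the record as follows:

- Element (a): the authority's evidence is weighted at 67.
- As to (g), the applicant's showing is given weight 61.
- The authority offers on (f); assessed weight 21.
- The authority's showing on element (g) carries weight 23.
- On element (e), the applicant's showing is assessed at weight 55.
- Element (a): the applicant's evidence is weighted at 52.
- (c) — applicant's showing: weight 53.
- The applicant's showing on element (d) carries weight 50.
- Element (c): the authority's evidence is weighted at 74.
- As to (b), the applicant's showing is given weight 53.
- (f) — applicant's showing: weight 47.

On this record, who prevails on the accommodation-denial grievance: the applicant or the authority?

authority

Stage 1 (applicant, the preponderance of the evidence, weight is at least 49): (a) 52 (authority's 67 disregarded) ≥ 49 — meets; (b) 53 ≥ 49 — meets.
  Stage 1 is satisfied; the applicant continues to bear the burden.
Stage 2 (applicant, the preponderance of the evidence, weight is at least 49): (c) 53 (authority's 74 disregarded) ≥ 49 — meets.
  All elements met. The applicant retains the burden for Stage 3.
Stage 3 (applicant, the preponderance of the evidence, weight is at least 49): (d) 50 ≥ 49 — meets; (e) 55 ≥ 49 — meets.
  The applicant carries Stage 3; the authority now bears the burden.
Stage 4 (authority, a production showing, weight is at least 18): (f) 21 (applicant's 47 disregarded) ≥ 18 — meets; (g) 23 (applicant's 61 disregarded) ≥ 18 — meets.
  All elements met at the final stage.
With every stage satisfied, the authority prevails.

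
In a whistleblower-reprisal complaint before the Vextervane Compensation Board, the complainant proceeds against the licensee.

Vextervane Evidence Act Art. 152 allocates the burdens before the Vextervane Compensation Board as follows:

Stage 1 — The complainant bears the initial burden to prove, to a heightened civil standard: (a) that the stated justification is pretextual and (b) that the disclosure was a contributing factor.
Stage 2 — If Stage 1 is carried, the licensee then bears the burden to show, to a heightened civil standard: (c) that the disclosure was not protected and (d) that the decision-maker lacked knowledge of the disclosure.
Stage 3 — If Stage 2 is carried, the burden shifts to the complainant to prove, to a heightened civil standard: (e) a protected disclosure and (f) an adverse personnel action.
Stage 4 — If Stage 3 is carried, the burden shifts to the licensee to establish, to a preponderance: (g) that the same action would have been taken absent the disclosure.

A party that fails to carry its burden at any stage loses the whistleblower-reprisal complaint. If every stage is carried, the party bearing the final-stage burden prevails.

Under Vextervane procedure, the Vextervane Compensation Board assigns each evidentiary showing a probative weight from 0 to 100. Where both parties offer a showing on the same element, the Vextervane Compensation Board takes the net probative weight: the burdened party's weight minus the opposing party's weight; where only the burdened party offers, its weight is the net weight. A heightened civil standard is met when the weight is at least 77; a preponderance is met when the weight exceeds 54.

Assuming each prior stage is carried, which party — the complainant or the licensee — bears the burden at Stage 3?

Stage 3's rule assigns the burden to the complainant (to a heightened civil standard).

complainant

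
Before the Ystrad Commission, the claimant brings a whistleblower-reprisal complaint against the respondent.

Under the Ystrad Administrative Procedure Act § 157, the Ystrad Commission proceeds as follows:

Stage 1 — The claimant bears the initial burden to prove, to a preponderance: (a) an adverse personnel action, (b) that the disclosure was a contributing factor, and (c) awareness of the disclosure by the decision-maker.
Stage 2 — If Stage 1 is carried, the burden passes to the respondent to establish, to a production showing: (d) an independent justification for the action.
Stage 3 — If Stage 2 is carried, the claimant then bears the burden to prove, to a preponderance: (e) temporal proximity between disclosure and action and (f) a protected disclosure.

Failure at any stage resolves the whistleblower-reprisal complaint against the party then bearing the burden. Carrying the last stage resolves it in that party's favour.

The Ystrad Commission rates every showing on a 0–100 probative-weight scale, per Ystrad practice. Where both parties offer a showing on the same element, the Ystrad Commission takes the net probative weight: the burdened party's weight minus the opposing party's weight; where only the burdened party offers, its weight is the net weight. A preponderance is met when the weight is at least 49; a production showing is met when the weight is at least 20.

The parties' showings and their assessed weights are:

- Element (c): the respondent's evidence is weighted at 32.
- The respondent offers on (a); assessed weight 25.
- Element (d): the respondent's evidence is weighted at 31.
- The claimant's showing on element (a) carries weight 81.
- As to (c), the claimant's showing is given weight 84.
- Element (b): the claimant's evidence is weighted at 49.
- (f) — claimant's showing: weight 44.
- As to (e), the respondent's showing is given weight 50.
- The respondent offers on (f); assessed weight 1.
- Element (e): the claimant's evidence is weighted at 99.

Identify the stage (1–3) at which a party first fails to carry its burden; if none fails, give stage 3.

stage 3

Stage 1 — burden on claimant; standard: a preponderance (weight is at least 49).
    (a): 81 − 25 = 56 ≥ 49 [met]
    (b): 49 ≥ 49 [met]
    (c): 84 − 32 = 52 ≥ 49 [met]
  Stage 1 carried; the burden shifts to the respondent.
Stage 2 — burden on respondent; standard: a production showing (weight is at least 20).
    (d): 31 ≥ 20 [met]
  Stage 2 is satisfied; the onus moves to the claimant.
Stage 3 — burden on claimant; standard: a preponderance (weight is at least 49).
    (e): 99 − 50 = 49 ≥ 49 [met]
    (f): 44 − 1 = 43 < 49 [not met]
  The claimant does not carry Stage 3.
The analysis ends at Stage 3; the respondent prevails.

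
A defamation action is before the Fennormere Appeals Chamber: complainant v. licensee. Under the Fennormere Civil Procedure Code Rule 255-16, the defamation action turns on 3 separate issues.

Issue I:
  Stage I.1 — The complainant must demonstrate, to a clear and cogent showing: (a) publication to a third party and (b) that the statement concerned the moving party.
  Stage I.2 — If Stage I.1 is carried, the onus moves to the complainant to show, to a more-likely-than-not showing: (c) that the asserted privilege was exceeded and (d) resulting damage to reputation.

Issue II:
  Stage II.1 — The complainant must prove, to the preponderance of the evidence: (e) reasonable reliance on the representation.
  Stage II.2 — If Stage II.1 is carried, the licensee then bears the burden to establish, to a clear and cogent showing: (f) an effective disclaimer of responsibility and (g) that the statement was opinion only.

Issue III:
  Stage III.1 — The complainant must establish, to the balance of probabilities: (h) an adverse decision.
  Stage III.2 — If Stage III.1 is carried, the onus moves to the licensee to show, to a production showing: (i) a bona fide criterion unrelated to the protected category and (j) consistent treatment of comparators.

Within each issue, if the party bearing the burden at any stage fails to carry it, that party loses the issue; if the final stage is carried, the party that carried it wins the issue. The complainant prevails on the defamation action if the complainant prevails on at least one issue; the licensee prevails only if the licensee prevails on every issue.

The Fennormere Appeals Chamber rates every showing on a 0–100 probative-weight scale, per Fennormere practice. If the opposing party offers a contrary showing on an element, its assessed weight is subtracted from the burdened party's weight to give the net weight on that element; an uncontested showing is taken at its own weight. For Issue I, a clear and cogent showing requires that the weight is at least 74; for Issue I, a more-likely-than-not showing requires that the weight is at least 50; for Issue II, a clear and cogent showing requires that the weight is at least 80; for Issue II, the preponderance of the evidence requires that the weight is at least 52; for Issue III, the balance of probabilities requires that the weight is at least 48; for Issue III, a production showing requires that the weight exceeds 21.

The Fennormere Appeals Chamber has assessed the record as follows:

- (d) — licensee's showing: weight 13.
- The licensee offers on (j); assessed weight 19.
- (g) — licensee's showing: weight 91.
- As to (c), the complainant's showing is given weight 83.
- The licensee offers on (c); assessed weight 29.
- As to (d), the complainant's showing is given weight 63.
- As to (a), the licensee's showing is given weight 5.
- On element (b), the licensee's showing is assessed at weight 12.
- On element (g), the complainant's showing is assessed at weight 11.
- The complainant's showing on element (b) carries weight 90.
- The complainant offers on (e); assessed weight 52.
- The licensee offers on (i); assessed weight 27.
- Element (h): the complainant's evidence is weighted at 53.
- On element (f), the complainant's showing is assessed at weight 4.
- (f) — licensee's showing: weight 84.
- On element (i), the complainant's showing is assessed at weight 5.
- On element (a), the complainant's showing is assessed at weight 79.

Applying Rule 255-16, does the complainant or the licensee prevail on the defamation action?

— Issue I —
At Stage I.1 the complainant must meet a clear and cogent showing (weight is at least 74): on (a) the weight is 79 less the opposing 5 gives net 74, ≥ 74, so (a) meets the standard; on (b) the weight is 90 less the opposing 12 gives net 78, which does reach 74, so (b) meets the standard.
  Stage I.1 carried; the burden remains with the complainant.
At Stage I.2 the complainant must meet a more-likely-than-not showing (weight is at least 50): on (c) the weight is 83 less the opposing 29 gives net 54, ≥ 50, so (c) meets the standard; on (d) the weight is 63 less the opposing 13 gives net 50, which does reach 50, so (d) meets the standard.
  All elements met at the final stage.
All stages carried — the complainant prevails on this issue.
— Issue II —
At Stage II.1 the complainant must meet the preponderance of the evidence (weight is at least 52): on (e) the weight is 52, ≥ 52, so (e) meets the standard.
  The complainant carries Stage II.1; the licensee now bears the burden.
At Stage II.2 the licensee must meet a clear and cogent showing (weight is at least 80): on (f) the weight is 84 less the opposing 4 gives net 80, which does reach 80, so (f) meets the standard; on (g) the weight is 91 less the opposing 11 gives net 80, ≥ 80, so (g) meets the standard.
  All elements met at the final stage.
All stages carried — the licensee prevails on this issue.
— Issue III —
Stage III.1 (complainant, the balance of probabilities, weight is at least 48): (h) 53 ≥ 48 — meets.
  The complainant carries Stage III.1; the licensee now bears the burden.
Stage III.2 (licensee, a production showing, weight exceeds 21): (i) net 27−5=22 > 21 — meets; (j) 19 ≤ 21 — fails.
  Not every element is met, so the licensee fails to carry Stage III.2.
The complainant prevails on this issue.
Per-issue: Issue I → complainant; Issue II → licensee; Issue III → complainant. The complainant must prevail on at least one issue; overall, the complainant prevails.

complainant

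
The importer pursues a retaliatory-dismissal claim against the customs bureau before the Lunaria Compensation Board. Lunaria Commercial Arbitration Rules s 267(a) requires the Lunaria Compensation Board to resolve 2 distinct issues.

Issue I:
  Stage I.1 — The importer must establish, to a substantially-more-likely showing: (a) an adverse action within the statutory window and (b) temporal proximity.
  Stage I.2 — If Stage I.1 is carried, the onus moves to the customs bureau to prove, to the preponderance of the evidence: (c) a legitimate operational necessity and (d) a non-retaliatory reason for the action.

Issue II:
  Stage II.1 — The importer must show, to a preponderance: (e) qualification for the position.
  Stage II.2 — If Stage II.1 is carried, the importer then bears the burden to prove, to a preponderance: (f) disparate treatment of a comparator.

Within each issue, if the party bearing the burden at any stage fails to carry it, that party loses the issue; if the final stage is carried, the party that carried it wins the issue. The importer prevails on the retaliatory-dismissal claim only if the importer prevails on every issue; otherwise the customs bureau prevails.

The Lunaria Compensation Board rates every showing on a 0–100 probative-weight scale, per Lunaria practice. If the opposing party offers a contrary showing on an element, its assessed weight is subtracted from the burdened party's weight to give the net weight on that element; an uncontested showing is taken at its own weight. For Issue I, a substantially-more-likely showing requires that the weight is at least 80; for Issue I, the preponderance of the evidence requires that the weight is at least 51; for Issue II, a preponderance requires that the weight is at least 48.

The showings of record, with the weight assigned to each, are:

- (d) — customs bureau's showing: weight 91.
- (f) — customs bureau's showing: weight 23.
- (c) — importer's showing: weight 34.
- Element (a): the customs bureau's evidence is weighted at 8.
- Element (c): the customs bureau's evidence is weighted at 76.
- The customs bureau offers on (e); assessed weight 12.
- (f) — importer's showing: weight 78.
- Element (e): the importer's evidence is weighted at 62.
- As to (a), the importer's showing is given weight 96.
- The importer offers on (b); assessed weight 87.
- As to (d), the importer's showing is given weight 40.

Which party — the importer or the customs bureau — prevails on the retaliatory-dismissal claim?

— Issue I —
At Stage I.1 the importer must meet a substantially-more-likely showing (weight is at least 80): on (a) the weight is 96 less the opposing 8 gives net 88, which does reach 80, so (a) meets the standard; on (b) the weight is 87, ≥ 80, so (b) meets the standard.
  Stage I.1 is satisfied; the onus moves to the customs bureau.
At Stage I.2 the customs bureau must meet the preponderance of the evidence (weight is at least 51): on (c) the weight is 76 less the opposing 34 gives net 42, < 51, so (c) does not meet the standard; on (d) the weight is 91 less the opposing 40 gives net 51, which does reach 51, so (d) meets the standard.
  Stage I.2 not carried; the customs bureau fails its burden.
The importer prevails on this issue.
— Issue II —
At Stage II.1 the importer must meet a preponderance (weight is at least 48): on (e) the weight is 62 less the opposing 12 gives net 50, which does reach 48, so (e) meets the standard.
  Stage II.1 is satisfied; the importer continues to bear the burden.
At Stage II.2 the importer must meet a preponderance (weight is at least 48): on (f) the weight is 78 less the opposing 23 gives net 55, ≥ 48, so (f) meets the standard.
  Stage II.2 carried; the final stage is satisfied.
With every stage satisfied, the importer prevails on this issue.
Per-issue: Issue I → importer; Issue II → importer. The importer must prevail on every issue; overall, the importer prevails.

importer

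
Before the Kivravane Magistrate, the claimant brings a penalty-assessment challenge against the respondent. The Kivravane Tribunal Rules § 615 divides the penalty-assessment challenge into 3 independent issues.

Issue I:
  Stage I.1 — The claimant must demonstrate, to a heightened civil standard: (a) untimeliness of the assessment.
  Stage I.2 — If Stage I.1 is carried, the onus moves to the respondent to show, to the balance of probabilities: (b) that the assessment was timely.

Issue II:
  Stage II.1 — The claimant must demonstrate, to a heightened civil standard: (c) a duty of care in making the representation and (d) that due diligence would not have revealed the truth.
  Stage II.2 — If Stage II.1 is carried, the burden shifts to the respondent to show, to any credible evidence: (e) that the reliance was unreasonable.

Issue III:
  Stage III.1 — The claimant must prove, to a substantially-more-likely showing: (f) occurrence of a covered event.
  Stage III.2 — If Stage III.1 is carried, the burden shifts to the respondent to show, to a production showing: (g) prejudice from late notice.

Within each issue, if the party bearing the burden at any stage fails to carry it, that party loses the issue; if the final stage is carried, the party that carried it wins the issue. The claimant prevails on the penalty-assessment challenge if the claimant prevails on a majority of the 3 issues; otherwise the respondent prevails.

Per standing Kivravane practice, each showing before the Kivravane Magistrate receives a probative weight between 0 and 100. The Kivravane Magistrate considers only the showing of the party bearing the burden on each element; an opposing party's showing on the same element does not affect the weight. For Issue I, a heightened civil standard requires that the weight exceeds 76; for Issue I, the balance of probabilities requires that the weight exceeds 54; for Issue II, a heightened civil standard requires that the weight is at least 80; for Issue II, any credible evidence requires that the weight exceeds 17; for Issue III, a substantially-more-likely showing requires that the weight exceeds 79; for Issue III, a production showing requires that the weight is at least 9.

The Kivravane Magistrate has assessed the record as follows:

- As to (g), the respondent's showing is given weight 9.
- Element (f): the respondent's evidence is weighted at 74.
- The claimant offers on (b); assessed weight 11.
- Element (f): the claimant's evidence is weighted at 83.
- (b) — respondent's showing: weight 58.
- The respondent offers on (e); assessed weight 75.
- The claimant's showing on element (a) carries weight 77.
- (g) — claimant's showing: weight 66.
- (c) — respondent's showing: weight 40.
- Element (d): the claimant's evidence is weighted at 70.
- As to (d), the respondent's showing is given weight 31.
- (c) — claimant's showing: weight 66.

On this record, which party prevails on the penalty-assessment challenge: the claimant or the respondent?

respondent

— Issue I —
At Stage I.1 the claimant must meet a heightened civil standard (weight exceeds 76): on (a) the weight is 77, which does exceed 76, so (a) meets the standard.
  The claimant carries Stage I.1; the respondent now bears the burden.
At Stage I.2 the respondent must meet the balance of probabilities (weight exceeds 54): on (b) the weight is 58 (the claimant's 11 is given no effect), > 54, so (b) meets the standard.
  The respondent carries the last stage.
Every stage carried; the respondent prevails on this issue.
— Issue II —
At Stage II.1 the claimant must meet a heightened civil standard (weight is at least 80): on (c) the weight is 66 (the respondent's 40 is given no effect), < 80, so (c) does not meet the standard; on (d) the weight is 70 (the respondent's 31 is given no effect), < 80, so (d) does not meet the standard.
  The claimant does not carry Stage II.1.
The respondent prevails on this issue.
— Issue III —
At Stage III.1 the claimant must meet a substantially-more-likely showing (weight exceeds 79): on (f) the weight is 83 (the respondent's 74 is given no effect), which does exceed 79, so (f) meets the standard.
  Stage III.1 is satisfied; the onus moves to the respondent.
At Stage III.2 the respondent must meet a production showing (weight is at least 9): on (g) the weight is 9 (the claimant's 66 is given no effect), ≥ 9, so (g) meets the standard.
  Stage III.2 carried; the final stage is satisfied.
Every stage carried; the respondent prevails on this issue.
Per-issue: Issue I → respondent; Issue II → respondent; Issue III → respondent. The claimant must prevail on a majority of issues; overall, the respondent prevails.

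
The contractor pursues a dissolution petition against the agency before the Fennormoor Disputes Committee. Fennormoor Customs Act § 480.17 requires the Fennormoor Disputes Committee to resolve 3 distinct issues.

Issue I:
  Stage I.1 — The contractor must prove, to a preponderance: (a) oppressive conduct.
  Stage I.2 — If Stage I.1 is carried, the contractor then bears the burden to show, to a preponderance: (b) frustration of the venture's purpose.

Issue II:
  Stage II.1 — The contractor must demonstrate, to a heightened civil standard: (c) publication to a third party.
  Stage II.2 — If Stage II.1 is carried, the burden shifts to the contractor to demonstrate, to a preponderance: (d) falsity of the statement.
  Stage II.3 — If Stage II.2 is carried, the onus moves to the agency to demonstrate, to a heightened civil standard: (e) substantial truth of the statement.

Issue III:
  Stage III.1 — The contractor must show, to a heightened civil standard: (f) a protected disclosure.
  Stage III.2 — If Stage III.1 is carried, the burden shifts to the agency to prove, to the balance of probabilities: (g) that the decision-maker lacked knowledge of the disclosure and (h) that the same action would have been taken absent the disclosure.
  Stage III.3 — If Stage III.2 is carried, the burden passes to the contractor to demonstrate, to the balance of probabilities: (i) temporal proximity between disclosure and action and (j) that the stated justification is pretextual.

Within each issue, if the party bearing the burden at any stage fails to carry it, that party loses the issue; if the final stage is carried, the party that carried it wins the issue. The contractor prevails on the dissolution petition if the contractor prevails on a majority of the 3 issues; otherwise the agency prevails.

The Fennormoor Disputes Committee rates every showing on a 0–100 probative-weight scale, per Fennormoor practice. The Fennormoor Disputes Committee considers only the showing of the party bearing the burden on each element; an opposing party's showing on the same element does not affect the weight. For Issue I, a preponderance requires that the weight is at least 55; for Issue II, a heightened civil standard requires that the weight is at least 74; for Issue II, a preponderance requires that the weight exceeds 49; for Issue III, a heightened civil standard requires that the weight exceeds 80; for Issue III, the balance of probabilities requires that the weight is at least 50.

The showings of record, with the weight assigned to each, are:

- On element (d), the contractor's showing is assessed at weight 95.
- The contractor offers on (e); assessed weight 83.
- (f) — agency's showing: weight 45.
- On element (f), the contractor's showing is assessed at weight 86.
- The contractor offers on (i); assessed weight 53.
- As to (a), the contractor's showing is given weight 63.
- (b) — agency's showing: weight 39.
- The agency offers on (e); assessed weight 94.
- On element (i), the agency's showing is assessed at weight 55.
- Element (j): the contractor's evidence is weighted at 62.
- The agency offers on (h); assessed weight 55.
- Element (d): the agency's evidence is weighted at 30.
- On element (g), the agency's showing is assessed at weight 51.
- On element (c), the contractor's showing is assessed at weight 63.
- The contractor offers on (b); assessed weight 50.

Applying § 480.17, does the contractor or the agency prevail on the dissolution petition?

— Issue I —
Stage I.1 (contractor, a preponderance, weight is at least 55): (a) 63 ≥ 55 — meets.
  All elements met. The contractor retains the burden for Stage I.2.
Stage I.2 (contractor, a preponderance, weight is at least 55): (b) 50 (agency's 39 disregarded) < 55 — fails.
  Not every element is met, so the contractor fails to carry Stage I.2.
So the agency prevails on this issue.
— Issue II —
At Stage II.1 the contractor must meet a heightened civil standard (weight is at least 74): on (c) the weight is 63, which does not reach 74, so (c) does not meet the standard.
  Stage II.1 not carried; the contractor fails its burden.
The agency prevails on this issue.
— Issue III —
Stage III.1 — burden on contractor; standard: a heightened civil standard (weight exceeds 80).
    (f): 86 (agency's 45 disregarded) > 80 [met]
  The contractor carries Stage III.1; the agency now bears the burden.
Stage III.2 — burden on agency; standard: the balance of probabilities (weight is at least 50).
    (g): 51 ≥ 50 [met]
    (h): 55 ≥ 50 [met]
  Stage III.2 is satisfied; the onus moves to the contractor.
Stage III.3 — burden on contractor; standard: the balance of probabilities (weight is at least 50).
    (i): 53 (agency's 55 disregarded) ≥ 50 [met]
    (j): 62 ≥ 50 [met]
  Stage III.3 carried; the final stage is satisfied.
Every stage carried; the contractor prevails on this issue.
Per-issue: Issue I → agency; Issue II → agency; Issue III → contractor. The contractor must prevail on a majority of issues; overall, the agency prevails.

agency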